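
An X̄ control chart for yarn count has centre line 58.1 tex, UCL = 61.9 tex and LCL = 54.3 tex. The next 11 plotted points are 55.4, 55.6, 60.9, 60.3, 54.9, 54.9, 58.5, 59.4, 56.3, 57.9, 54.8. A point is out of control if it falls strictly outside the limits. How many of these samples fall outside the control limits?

All 11 points lie within [54.3, 61.9].

0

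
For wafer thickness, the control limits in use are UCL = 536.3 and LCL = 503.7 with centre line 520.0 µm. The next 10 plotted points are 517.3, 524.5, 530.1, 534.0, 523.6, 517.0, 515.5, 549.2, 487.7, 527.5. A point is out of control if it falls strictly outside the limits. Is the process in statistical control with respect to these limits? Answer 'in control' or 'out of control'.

Compare each point to [503.7, 536.3]: sample 8 = 549.2 > UCL; sample 9 = 487.7 < LCL.

out of control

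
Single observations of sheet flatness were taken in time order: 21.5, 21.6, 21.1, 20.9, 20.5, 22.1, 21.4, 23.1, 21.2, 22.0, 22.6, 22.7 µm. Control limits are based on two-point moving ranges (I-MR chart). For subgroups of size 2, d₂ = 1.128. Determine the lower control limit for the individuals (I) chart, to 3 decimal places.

19.646

X̄ = (21.5 + 21.6 + 21.1 + 20.9 + 20.5 + 22.1 + 21.4 + 23.1 + 21.2 + 22.0 + 22.6 + 22.7) / 12 = 21.7250
Moving ranges: 0.1, 0.5, 0.2, 0.4, 1.6, 0.7, 1.7, 1.9, 0.8, 0.6, 0.1; M̄R̄ = 8.6000 / 11 = 0.7818
LCL = X̄ − 3·M̄R̄/d₂ = 21.7250 − 3 × 0.7818 / 1.128 = 19.6457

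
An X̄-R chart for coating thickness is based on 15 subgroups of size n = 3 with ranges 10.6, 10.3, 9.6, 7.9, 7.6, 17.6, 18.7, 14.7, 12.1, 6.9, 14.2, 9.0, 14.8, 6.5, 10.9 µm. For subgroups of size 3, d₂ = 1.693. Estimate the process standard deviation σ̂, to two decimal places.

R̄ = (10.6 + 10.3 + 9.6 + 7.9 + 7.6 + 17.6 + 18.7 + 14.7 + 12.1 + 6.9 + 14.2 + 9.0 + 14.8 + 6.5 + 10.9) / 15 = 11.4267
σ̂ = R̄ / d₂ = 11.4267 / 1.693 = 6.7494

6.75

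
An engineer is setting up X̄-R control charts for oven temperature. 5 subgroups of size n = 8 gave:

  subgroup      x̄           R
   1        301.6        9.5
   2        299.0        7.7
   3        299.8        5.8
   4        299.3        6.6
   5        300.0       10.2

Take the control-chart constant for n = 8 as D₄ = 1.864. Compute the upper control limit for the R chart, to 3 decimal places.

14.837

R̄ = (9.5 + 7.7 + 5.8 + 6.6 + 10.2) / 5 = 39.8000 / 5 = 7.9600
UCL_R = D₄·R̄ = 1.864 × 7.9600 = 14.8374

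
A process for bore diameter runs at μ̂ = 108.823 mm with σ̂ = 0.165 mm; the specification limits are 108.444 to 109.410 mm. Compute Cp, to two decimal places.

0.98

Cp = (USL − LSL) / (6σ̂) = (109.410 − 108.444) / (6 × 0.165) = 0.9660 / 0.9900 = 0.9758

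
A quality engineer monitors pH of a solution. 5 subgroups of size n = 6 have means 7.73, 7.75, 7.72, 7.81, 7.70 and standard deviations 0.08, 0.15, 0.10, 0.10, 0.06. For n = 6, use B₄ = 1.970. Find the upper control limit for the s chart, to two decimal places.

s̄ = (0.08 + 0.15 + 0.10 + 0.10 + 0.06) / 5 = 0.0980
UCL_s = B₄·s̄ = 1.970 × 0.0980 = 0.1931

0.19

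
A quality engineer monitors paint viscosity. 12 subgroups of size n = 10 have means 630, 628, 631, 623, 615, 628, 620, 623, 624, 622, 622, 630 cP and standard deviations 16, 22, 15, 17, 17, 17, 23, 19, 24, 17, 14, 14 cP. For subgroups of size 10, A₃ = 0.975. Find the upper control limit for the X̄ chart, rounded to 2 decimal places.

X̄̄ = (630 + 628 + 631 + 623 + 615 + 628 + 620 + 623 + 624 + 622 + 622 + 630) / 12 = 624.6667
s̄ = (16 + 22 + 15 + 17 + 17 + 17 + 23 + 19 + 24 + 17 + 14 + 14) / 12 = 17.9167
UCL = X̄̄ + A₃·s̄ = 624.6667 + 0.975 × 17.9167 = 642.1354

642.14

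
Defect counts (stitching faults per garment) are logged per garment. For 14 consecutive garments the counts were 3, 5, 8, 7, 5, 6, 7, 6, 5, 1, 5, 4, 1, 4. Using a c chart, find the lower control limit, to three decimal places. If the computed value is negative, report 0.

c̄ = (3 + 5 + 8 + 7 + 5 + 6 + 7 + 6 + 5 + 1 + 5 + 4 + 1 + 4) / 14 = 67 / 14 = 4.7857
LCL = c̄ − 3√c̄ = 4.7857 − 3 × 2.1876 = -1.7772 → 0 (cannot be negative)

0.000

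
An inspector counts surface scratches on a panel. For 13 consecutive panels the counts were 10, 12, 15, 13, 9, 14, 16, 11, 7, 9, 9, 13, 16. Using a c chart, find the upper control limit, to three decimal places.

22.172

c̄ = (10 + 12 + 15 + 13 + 9 + 14 + 16 + 11 + 7 + 9 + 9 + 13 + 16) / 13 = 154 / 13 = 11.8462
UCL = c̄ + 3√c̄ = 11.8462 + 3 × √11.8462 = 11.8462 + 3 × 3.4418 = 22.1716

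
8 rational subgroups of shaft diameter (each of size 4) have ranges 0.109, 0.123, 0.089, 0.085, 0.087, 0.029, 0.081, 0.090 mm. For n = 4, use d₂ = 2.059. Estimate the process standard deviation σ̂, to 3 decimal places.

0.042

R̄ = (0.109 + 0.123 + 0.089 + 0.085 + 0.087 + 0.029 + 0.081 + 0.090) / 8 = 0.0866
σ̂ = R̄ / d₂ = 0.0866 / 2.059 = 0.0421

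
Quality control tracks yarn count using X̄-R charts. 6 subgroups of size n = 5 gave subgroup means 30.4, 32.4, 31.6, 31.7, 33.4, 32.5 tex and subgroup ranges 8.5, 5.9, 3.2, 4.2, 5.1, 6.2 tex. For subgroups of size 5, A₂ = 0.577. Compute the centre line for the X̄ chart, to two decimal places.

32.00

X̄̄ = (30.4 + 32.4 + 31.6 + 31.7 + 33.4 + 32.5) / 6 = 192.0000 / 6 = 32.0000
CL = X̄̄ = 32.0000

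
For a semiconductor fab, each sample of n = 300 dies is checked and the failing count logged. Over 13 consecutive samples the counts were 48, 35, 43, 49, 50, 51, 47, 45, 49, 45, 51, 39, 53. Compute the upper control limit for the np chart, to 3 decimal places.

65.350

p̄ = Σdᵢ / (k·n) = 605 / (13 × 300) = 0.15513
UCL = np̄ + 3·√(np̄(1−p̄)) = 46.5385 + 3 × √(46.5385×0.84487) = 46.5385 + 3 × 6.2705 = 65.3499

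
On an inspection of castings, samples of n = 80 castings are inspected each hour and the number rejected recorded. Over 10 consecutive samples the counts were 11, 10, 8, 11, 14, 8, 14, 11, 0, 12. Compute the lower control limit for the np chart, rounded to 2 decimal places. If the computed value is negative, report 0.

1.06

p̄ = Σdᵢ / (k·n) = 99 / (10 × 80) = 0.12375
LCL = np̄ − 3·√(np̄(1−p̄)) = 9.9000 − 3 × 2.9453 = 1.0641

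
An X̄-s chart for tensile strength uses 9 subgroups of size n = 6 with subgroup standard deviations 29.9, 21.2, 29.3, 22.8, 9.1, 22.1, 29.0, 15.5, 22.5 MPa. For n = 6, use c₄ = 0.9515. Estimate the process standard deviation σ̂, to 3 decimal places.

23.518

s̄ = (29.9 + 21.2 + 29.3 + 22.8 + 9.1 + 22.1 + 29.0 + 15.5 + 22.5) / 9 = 22.3778
σ̂ = s̄ / c₄ = 22.3778 / 0.9515 = 23.5184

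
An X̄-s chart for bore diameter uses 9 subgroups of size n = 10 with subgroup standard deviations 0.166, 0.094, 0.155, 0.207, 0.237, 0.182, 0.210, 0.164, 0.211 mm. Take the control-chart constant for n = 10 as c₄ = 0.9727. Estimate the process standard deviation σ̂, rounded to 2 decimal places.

s̄ = (0.166 + 0.094 + 0.155 + 0.207 + 0.237 + 0.182 + 0.210 + 0.164 + 0.211) / 9 = 0.1807
σ̂ = s̄ / c₄ = 0.1807 / 0.9727 = 0.1857

0.19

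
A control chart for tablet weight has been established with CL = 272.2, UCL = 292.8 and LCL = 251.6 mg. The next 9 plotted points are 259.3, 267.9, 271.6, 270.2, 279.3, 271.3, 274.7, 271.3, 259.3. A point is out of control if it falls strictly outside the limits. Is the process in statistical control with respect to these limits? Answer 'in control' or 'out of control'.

All 9 points lie within [251.6, 292.8].

in control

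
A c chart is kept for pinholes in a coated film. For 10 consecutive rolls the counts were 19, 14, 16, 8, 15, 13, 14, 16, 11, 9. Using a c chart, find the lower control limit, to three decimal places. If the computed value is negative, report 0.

2.477

c̄ = (19 + 14 + 16 + 8 + 15 + 13 + 14 + 16 + 11 + 9) / 10 = 135 / 10 = 13.5000
LCL = c̄ − 3√c̄ = 13.5000 − 3 × 3.6742 = 2.4773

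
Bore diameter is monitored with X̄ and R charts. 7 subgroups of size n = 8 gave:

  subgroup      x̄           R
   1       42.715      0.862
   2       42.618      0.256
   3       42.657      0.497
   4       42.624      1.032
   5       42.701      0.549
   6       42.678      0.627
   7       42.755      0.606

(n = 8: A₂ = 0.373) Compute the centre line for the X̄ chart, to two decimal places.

X̄̄ = (42.715 + 42.618 + 42.657 + 42.624 + 42.701 + 42.678 + 42.755) / 7 = 298.7480 / 7 = 42.6783
CL = X̄̄ = 42.6783

42.68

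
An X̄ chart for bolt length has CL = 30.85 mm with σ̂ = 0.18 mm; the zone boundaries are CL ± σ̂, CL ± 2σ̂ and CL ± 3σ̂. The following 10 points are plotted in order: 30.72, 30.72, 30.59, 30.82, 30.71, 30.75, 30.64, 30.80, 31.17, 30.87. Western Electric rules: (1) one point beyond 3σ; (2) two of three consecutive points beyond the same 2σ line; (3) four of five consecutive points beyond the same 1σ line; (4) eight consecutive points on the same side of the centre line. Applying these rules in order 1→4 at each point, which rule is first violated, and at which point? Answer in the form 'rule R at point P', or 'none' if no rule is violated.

rule 4 at point 8

Zone of each point (C = within 1σ̂, B = 1σ̂–2σ̂, A = 2σ̂–3σ̂, * = beyond 3σ̂; sign = side of CL): 1:-C, 2:-C, 3:-B, 4:-C, 5:-C, 6:-C, 7:-B, 8:-C, 9:+B, 10:+C
Rule 4 (eight consecutive points on the same side of the centre line) is satisfied at point 8.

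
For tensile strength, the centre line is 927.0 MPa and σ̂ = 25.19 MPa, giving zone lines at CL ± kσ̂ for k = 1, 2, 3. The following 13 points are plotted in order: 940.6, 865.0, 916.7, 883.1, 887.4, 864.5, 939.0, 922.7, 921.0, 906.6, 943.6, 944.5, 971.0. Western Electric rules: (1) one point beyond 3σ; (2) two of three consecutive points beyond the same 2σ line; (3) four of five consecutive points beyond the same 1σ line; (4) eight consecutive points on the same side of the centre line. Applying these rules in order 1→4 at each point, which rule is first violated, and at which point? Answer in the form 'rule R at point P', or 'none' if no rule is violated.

Zone of each point (C = within 1σ̂, B = 1σ̂–2σ̂, A = 2σ̂–3σ̂, * = beyond 3σ̂; sign = side of CL): 1:+C, 2:-A, 3:-C, 4:-B, 5:-B, 6:-A, 7:+C, 8:-C, 9:-C, 10:-C, 11:+C, 12:+C, 13:+B
Rule 3 (four of five consecutive points beyond the same 1σ limit) is satisfied at point 6.

rule 3 at point 6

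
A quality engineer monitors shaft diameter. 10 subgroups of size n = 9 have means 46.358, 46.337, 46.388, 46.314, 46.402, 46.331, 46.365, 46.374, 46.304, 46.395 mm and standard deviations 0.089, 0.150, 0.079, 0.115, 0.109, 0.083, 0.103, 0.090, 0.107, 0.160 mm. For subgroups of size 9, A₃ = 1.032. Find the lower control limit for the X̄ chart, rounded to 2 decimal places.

X̄̄ = (46.358 + 46.337 + 46.388 + 46.314 + 46.402 + 46.331 + 46.365 + 46.374 + 46.304 + 46.395) / 10 = 46.3568
s̄ = (0.089 + 0.150 + 0.079 + 0.115 + 0.109 + 0.083 + 0.103 + 0.090 + 0.107 + 0.160) / 10 = 0.1085
LCL = X̄̄ − A₃·s̄ = 46.3568 − 1.032 × 0.1085 = 46.2448

46.24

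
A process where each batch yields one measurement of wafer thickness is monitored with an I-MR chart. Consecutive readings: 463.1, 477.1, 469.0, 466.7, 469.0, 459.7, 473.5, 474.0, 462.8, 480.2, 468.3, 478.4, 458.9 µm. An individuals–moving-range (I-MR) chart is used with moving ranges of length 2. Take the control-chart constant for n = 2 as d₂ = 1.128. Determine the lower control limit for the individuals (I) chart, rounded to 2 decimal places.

442.60

X̄ = (463.1 + 477.1 + 469.0 + 466.7 + 469.0 + 459.7 + 473.5 + 474.0 + 462.8 + 480.2 + 468.3 + 478.4 + 458.9) / 13 = 469.2846
Moving ranges: 14.0, 8.1, 2.3, 2.3, 9.3, 13.8, 0.5, 11.2, 17.4, 11.9, 10.1, 19.5; M̄R̄ = 120.4000 / 12 = 10.0333
LCL = X̄ − 3·M̄R̄/d₂ = 469.2846 − 3 × 10.0333 / 1.128 = 442.6002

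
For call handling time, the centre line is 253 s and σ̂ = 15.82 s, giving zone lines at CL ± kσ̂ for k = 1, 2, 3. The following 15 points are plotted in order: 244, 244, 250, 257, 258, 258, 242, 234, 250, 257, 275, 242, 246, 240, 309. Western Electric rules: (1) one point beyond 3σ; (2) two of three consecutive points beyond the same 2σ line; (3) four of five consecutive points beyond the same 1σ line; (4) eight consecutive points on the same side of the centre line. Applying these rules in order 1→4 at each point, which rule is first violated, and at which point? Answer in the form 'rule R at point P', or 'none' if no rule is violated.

Zone of each point (C = within 1σ̂, B = 1σ̂–2σ̂, A = 2σ̂–3σ̂, * = beyond 3σ̂; sign = side of CL): 1:-C, 2:-C, 3:-C, 4:+C, 5:+C, 6:+C, 7:-C, 8:-B, 9:-C, 10:+C, 11:+B, 12:-C, 13:-C, 14:-C, 15:+*
Rule 1 (one point beyond the 3σ limits) is satisfied at point 15.

rule 1 at point 15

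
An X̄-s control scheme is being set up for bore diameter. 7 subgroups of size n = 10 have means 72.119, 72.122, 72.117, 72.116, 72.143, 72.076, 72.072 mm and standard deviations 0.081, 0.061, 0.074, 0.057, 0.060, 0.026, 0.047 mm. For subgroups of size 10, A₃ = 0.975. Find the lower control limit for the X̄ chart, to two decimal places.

X̄̄ = (72.119 + 72.122 + 72.117 + 72.116 + 72.143 + 72.076 + 72.072) / 7 = 72.1093
s̄ = (0.081 + 0.061 + 0.074 + 0.057 + 0.060 + 0.026 + 0.047) / 7 = 0.0580
LCL = X̄̄ − A₃·s̄ = 72.1093 − 0.975 × 0.0580 = 72.0527

72.05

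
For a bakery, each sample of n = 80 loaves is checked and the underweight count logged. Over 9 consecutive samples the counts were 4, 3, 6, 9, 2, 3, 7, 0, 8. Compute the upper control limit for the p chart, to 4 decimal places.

0.1369

p̄ = Σdᵢ / (k·n) = 42 / (9 × 80) = 0.05833
UCL = p̄ + 3·√(p̄(1−p̄)/n) = 0.05833 + 3 × √(0.05833×0.94167/80) = 0.05833 + 3 × 0.02620 = 0.13694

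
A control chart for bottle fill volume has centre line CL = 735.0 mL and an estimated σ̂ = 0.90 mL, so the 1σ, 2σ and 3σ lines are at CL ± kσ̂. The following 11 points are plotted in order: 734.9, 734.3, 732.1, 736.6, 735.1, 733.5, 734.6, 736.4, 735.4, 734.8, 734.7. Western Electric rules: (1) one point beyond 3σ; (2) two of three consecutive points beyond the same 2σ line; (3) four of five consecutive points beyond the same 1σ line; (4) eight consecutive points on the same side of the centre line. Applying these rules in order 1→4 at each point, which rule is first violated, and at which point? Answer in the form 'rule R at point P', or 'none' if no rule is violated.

Zone of each point (C = within 1σ̂, B = 1σ̂–2σ̂, A = 2σ̂–3σ̂, * = beyond 3σ̂; sign = side of CL): 1:-C, 2:-C, 3:-*, 4:+B, 5:+C, 6:-B, 7:-C, 8:+B, 9:+C, 10:-C, 11:-C
Rule 1 (one point beyond the 3σ limits) is satisfied at point 3.

rule 1 at point 3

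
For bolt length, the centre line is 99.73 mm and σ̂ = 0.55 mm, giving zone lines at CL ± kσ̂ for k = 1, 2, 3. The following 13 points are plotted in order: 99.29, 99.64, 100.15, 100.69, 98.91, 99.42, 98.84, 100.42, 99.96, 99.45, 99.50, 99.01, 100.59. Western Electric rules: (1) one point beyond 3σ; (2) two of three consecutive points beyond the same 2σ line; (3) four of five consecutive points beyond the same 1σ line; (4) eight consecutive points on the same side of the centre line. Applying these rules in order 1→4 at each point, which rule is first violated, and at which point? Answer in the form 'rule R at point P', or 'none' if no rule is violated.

Zone of each point (C = within 1σ̂, B = 1σ̂–2σ̂, A = 2σ̂–3σ̂, * = beyond 3σ̂; sign = side of CL): 1:-C, 2:-C, 3:+C, 4:+B, 5:-B, 6:-C, 7:-B, 8:+B, 9:+C, 10:-C, 11:-C, 12:-B, 13:+B
No rule fires across all 13 points.

none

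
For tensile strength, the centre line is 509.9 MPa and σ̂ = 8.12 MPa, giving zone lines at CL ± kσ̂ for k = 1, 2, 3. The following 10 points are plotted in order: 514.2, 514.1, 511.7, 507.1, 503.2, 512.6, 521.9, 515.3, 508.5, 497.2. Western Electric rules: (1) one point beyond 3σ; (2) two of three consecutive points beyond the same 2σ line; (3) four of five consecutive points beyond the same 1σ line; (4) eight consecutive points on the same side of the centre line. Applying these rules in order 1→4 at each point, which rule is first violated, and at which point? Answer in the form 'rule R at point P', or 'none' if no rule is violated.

Zone of each point (C = within 1σ̂, B = 1σ̂–2σ̂, A = 2σ̂–3σ̂, * = beyond 3σ̂; sign = side of CL): 1:+C, 2:+C, 3:+C, 4:-C, 5:-C, 6:+C, 7:+B, 8:+C, 9:-C, 10:-B
No rule fires across all 10 points.

none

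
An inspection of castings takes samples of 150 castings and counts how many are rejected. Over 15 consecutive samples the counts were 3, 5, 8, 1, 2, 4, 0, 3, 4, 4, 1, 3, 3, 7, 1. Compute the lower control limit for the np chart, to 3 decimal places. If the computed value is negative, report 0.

0.000

p̄ = Σdᵢ / (k·n) = 49 / (15 × 150) = 0.02178
LCL = np̄ − 3·√(np̄(1−p̄)) = 3.2667 − 3 × 1.7876 = -2.0961 → 0 (negative, so LCL = 0)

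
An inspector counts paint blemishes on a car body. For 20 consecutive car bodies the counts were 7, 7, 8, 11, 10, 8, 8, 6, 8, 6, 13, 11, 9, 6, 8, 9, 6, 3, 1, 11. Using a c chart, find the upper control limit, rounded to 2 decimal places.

c̄ = (7 + 7 + 8 + 11 + 10 + 8 + 8 + 6 + 8 + 6 + 13 + 11 + 9 + 6 + 8 + 9 + 6 + 3 + 1 + 11) / 20 = 156 / 20 = 7.8000
UCL = c̄ + 3√c̄ = 7.8000 + 3 × √7.8000 = 7.8000 + 3 × 2.7928 = 16.1785

16.18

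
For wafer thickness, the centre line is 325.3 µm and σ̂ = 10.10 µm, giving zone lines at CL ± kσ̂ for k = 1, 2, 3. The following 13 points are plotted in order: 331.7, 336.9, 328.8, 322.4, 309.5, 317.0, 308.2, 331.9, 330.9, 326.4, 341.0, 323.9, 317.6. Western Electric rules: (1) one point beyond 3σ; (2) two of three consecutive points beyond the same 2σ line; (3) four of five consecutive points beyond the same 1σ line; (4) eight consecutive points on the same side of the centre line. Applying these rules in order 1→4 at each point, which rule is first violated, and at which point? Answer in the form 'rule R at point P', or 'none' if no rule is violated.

Zone of each point (C = within 1σ̂, B = 1σ̂–2σ̂, A = 2σ̂–3σ̂, * = beyond 3σ̂; sign = side of CL): 1:+C, 2:+B, 3:+C, 4:-C, 5:-B, 6:-C, 7:-B, 8:+C, 9:+C, 10:+C, 11:+B, 12:-C, 13:-C
No rule fires across all 13 points.

none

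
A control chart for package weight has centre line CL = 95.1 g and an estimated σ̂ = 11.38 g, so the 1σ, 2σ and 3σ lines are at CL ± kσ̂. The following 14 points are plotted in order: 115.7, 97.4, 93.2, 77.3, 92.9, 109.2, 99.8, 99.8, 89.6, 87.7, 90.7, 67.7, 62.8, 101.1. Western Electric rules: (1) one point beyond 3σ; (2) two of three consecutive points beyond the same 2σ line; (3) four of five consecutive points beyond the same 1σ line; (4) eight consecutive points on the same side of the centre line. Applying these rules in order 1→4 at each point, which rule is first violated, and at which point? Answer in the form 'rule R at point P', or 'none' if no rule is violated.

Zone of each point (C = within 1σ̂, B = 1σ̂–2σ̂, A = 2σ̂–3σ̂, * = beyond 3σ̂; sign = side of CL): 1:+B, 2:+C, 3:-C, 4:-B, 5:-C, 6:+B, 7:+C, 8:+C, 9:-C, 10:-C, 11:-C, 12:-A, 13:-A, 14:+C
Rule 2 (two of three consecutive points beyond the same 2σ limit) is satisfied at point 13.

rule 2 at point 13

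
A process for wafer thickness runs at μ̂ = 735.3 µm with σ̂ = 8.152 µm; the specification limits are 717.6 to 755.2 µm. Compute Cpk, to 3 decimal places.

0.724

Cpu = (USL − μ̂) / (3σ̂) = (755.2 − 735.3) / (3 × 8.152) = 0.8137; Cpl = (μ̂ − LSL) / (3σ̂) = (735.3 − 717.6) / (3 × 8.152) = 0.7237; Cpk = min(Cpu, Cpl) = 0.7237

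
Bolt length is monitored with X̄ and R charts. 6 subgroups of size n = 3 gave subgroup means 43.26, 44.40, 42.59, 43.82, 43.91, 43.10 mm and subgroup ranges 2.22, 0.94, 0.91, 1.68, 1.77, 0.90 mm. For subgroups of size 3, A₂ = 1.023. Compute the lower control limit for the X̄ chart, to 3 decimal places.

X̄̄ = (43.26 + 44.40 + 42.59 + 43.82 + 43.91 + 43.10) / 6 = 261.0800 / 6 = 43.5133
R̄ = (2.22 + 0.94 + 0.91 + 1.68 + 1.77 + 0.90) / 6 = 8.4200 / 6 = 1.4033
LCL = X̄̄ − A₂·R̄ = 43.5133 − 1.023 × 1.4033 = 42.0777

42.078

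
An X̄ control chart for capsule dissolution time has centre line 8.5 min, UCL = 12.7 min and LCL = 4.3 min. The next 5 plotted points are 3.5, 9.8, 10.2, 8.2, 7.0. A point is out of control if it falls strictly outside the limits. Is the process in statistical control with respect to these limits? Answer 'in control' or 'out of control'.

out of control

Compare each point to [4.3, 12.7]: sample 1 = 3.5 < LCL.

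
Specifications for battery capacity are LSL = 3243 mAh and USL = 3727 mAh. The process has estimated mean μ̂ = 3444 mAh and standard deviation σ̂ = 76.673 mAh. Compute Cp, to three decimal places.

1.052

Cp = (USL − LSL) / (6σ̂) = (3727 − 3243) / (6 × 76.673) = 484.0000 / 460.0380 = 1.0521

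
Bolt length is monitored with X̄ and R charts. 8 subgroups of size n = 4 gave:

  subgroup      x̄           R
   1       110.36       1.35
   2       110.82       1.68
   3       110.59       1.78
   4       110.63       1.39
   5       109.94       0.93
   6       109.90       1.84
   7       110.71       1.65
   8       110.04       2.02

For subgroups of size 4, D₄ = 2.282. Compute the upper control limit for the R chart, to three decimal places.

R̄ = (1.35 + 1.68 + 1.78 + 1.39 + 0.93 + 1.84 + 1.65 + 2.02) / 8 = 12.6400 / 8 = 1.5800
UCL_R = D₄·R̄ = 2.282 × 1.5800 = 3.6056

3.606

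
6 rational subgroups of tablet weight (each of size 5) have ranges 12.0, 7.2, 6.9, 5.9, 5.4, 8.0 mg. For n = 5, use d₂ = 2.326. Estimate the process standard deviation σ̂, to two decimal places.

3.25

R̄ = (12.0 + 7.2 + 6.9 + 5.9 + 5.4 + 8.0) / 6 = 7.5667
σ̂ = R̄ / d₂ = 7.5667 / 2.326 = 3.2531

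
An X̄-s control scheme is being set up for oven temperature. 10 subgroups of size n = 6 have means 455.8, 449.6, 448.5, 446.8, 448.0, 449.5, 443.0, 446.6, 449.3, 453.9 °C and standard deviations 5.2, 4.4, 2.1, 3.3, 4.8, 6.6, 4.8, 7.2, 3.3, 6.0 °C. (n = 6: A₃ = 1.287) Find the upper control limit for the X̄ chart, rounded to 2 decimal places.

X̄̄ = (455.8 + 449.6 + 448.5 + 446.8 + 448.0 + 449.5 + 443.0 + 446.6 + 449.3 + 453.9) / 10 = 449.1000
s̄ = (5.2 + 4.4 + 2.1 + 3.3 + 4.8 + 6.6 + 4.8 + 7.2 + 3.3 + 6.0) / 10 = 4.7700
UCL = X̄̄ + A₃·s̄ = 449.1000 + 1.287 × 4.7700 = 455.2390

455.24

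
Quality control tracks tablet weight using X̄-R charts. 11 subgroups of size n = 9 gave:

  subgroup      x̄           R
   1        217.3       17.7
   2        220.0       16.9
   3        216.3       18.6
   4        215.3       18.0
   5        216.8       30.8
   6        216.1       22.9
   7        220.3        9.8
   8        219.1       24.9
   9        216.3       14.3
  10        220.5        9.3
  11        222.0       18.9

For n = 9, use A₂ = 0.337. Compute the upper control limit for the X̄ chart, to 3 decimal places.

224.373

X̄̄ = (217.3 + 220.0 + 216.3 + 215.3 + 216.8 + 216.1 + 220.3 + 219.1 + 216.3 + 220.5 + 222.0) / 11 = 2400.0000 / 11 = 218.1818
R̄ = (17.7 + 16.9 + 18.6 + 18.0 + 30.8 + 22.9 + 9.8 + 24.9 + 14.3 + 9.3 + 18.9) / 11 = 202.1000 / 11 = 18.3727
UCL = X̄̄ + A₂·R̄ = 218.1818 + 0.337 × 18.3727 = 224.3734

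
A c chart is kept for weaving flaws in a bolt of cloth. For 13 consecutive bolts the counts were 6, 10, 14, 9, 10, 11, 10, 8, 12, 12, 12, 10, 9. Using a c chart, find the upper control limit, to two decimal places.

19.83

c̄ = (6 + 10 + 14 + 9 + 10 + 11 + 10 + 8 + 12 + 12 + 12 + 10 + 9) / 13 = 133 / 13 = 10.2308
UCL = c̄ + 3√c̄ = 10.2308 + 3 × √10.2308 = 10.2308 + 3 × 3.1986 = 19.8264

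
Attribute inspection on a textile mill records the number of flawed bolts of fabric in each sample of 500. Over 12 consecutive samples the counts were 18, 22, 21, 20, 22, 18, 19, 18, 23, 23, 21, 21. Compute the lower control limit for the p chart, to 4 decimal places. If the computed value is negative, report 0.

0.0144

p̄ = Σdᵢ / (k·n) = 246 / (12 × 500) = 0.04100
LCL = p̄ − 3·√(p̄(1−p̄)/n) = 0.04100 − 3 × 0.00887 = 0.01440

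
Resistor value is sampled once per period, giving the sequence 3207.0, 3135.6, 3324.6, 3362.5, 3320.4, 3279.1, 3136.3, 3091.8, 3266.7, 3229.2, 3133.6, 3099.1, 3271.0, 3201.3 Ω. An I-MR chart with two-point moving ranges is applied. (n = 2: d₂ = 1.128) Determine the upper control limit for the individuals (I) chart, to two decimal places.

X̄ = (3207.0 + 3135.6 + 3324.6 + 3362.5 + 3320.4 + 3279.1 + 3136.3 + 3091.8 + 3266.7 + 3229.2 + 3133.6 + 3099.1 + 3271.0 + 3201.3) / 14 = 3218.4429
Moving ranges: 71.4, 189.0, 37.9, 42.1, 41.3, 142.8, 44.5, 174.9, 37.5, 95.6, 34.5, 171.9, 69.7; M̄R̄ = 1153.1000 / 13 = 88.7000
UCL = X̄ + 3·M̄R̄/d₂ = 3218.4429 + 3 × 88.7000 / 1.128 = 3454.3471

3454.35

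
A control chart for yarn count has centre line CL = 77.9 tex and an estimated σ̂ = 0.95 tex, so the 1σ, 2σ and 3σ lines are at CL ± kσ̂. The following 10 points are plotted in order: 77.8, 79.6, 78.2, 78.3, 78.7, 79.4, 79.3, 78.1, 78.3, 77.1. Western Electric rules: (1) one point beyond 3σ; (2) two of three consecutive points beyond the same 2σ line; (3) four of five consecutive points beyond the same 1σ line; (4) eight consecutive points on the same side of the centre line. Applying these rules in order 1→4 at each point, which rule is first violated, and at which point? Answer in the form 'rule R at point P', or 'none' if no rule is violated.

Zone of each point (C = within 1σ̂, B = 1σ̂–2σ̂, A = 2σ̂–3σ̂, * = beyond 3σ̂; sign = side of CL): 1:-C, 2:+B, 3:+C, 4:+C, 5:+C, 6:+B, 7:+B, 8:+C, 9:+C, 10:-C
Rule 4 (eight consecutive points on the same side of the centre line) is satisfied at point 9.

rule 4 at point 9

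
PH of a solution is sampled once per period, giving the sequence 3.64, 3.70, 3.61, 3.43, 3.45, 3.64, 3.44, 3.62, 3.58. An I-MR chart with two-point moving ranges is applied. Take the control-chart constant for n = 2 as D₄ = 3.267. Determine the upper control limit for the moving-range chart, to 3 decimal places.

Moving ranges: 0.06, 0.09, 0.18, 0.02, 0.19, 0.20, 0.18, 0.04; M̄R̄ = 0.9600 / 8 = 0.1200
UCL_MR = D₄·M̄R̄ = 3.267 × 0.1200 = 0.3920

0.392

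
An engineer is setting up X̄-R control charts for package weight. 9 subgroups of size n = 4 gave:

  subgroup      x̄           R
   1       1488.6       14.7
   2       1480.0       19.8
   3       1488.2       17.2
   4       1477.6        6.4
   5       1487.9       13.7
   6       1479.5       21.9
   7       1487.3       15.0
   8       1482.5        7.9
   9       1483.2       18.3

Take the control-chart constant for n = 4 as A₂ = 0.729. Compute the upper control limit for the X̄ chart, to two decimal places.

X̄̄ = (1488.6 + 1480.0 + 1488.2 + 1477.6 + 1487.9 + 1479.5 + 1487.3 + 1482.5 + 1483.2) / 9 = 13354.8000 / 9 = 1483.8667
R̄ = (14.7 + 19.8 + 17.2 + 6.4 + 13.7 + 21.9 + 15.0 + 7.9 + 18.3) / 9 = 134.9000 / 9 = 14.9889
UCL = X̄̄ + A₂·R̄ = 1483.8667 + 0.729 × 14.9889 = 1494.7936

1494.79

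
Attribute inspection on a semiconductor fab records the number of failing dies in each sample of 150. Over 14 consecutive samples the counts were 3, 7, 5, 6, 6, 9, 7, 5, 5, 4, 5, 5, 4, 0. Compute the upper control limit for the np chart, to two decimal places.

p̄ = Σdᵢ / (k·n) = 71 / (14 × 150) = 0.03381
UCL = np̄ + 3·√(np̄(1−p̄)) = 5.0714 + 3 × √(5.0714×0.96619) = 5.0714 + 3 × 2.2136 = 11.7122

11.71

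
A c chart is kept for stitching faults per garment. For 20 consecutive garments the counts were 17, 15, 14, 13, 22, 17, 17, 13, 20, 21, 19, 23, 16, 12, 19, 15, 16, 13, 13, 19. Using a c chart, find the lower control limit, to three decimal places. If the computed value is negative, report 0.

4.440

c̄ = (17 + 15 + 14 + 13 + 22 + 17 + 17 + 13 + 20 + 21 + 19 + 23 + 16 + 12 + 19 + 15 + 16 + 13 + 13 + 19) / 20 = 334 / 20 = 16.7000
LCL = c̄ − 3√c̄ = 16.7000 − 3 × 4.0866 = 4.4403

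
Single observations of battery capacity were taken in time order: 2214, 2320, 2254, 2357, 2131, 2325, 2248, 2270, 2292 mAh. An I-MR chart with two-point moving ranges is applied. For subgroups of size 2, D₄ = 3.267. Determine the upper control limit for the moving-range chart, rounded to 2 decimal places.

Moving ranges: 106, 66, 103, 226, 194, 77, 22, 22; M̄R̄ = 816.0000 / 8 = 102.0000
UCL_MR = D₄·M̄R̄ = 3.267 × 102.0000 = 333.2340

333.23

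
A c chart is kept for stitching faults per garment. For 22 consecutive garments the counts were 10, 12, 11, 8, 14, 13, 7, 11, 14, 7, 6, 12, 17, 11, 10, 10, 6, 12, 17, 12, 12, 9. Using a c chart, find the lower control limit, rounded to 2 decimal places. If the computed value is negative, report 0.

1.03

c̄ = (10 + 12 + 11 + 8 + 14 + 13 + 7 + 11 + 14 + 7 + 6 + 12 + 17 + 11 + 10 + 10 + 6 + 12 + 17 + 12 + 12 + 9) / 22 = 241 / 22 = 10.9545
LCL = c̄ − 3√c̄ = 10.9545 − 3 × 3.3098 = 1.0252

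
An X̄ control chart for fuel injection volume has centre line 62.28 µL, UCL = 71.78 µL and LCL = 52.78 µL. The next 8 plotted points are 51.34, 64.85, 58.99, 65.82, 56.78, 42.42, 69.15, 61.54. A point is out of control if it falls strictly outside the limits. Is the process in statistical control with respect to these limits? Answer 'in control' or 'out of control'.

Compare each point to [52.78, 71.78]: sample 1 = 51.34 < LCL; sample 6 = 42.42 < LCL.

out of control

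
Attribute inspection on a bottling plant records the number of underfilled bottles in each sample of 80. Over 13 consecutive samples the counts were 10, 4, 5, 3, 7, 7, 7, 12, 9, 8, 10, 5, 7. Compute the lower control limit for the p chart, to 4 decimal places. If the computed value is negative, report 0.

p̄ = Σdᵢ / (k·n) = 94 / (13 × 80) = 0.09038
LCL = p̄ − 3·√(p̄(1−p̄)/n) = 0.09038 − 3 × 0.03206 = -0.00579 → 0 (negative, so LCL = 0)

0.0000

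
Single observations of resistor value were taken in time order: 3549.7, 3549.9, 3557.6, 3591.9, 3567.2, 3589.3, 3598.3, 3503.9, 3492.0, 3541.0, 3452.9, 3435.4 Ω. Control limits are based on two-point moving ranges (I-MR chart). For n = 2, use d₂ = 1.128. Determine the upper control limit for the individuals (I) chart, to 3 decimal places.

3622.533

X̄ = (3549.7 + 3549.9 + 3557.6 + 3591.9 + 3567.2 + 3589.3 + 3598.3 + 3503.9 + 3492.0 + 3541.0 + 3452.9 + 3435.4) / 12 = 3535.7583
Moving ranges: 0.2, 7.7, 34.3, 24.7, 22.1, 9.0, 94.4, 11.9, 49.0, 88.1, 17.5; M̄R̄ = 358.9000 / 11 = 32.6273
UCL = X̄ + 3·M̄R̄/d₂ = 3535.7583 + 3 × 32.6273 / 1.128 = 3622.5330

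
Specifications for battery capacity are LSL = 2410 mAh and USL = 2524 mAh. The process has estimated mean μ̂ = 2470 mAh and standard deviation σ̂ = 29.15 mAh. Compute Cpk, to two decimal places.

0.62

Cpu = (USL − μ̂) / (3σ̂) = (2524 − 2470) / (3 × 29.15) = 0.6175; Cpl = (μ̂ − LSL) / (3σ̂) = (2470 − 2410) / (3 × 29.15) = 0.6861; Cpk = min(Cpu, Cpl) = 0.6175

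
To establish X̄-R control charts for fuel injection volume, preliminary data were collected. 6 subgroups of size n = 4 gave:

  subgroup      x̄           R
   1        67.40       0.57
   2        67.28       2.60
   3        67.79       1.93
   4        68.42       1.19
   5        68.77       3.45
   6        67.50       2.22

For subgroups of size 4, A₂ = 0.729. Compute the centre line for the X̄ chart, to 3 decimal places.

67.860

X̄̄ = (67.40 + 67.28 + 67.79 + 68.42 + 68.77 + 67.50) / 6 = 407.1600 / 6 = 67.8600
CL = X̄̄ = 67.8600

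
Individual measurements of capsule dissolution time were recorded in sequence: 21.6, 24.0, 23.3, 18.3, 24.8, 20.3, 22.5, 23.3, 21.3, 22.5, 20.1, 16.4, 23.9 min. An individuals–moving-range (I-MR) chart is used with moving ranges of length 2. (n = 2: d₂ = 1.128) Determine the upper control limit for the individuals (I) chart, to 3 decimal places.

X̄ = (21.6 + 24.0 + 23.3 + 18.3 + 24.8 + 20.3 + 22.5 + 23.3 + 21.3 + 22.5 + 20.1 + 16.4 + 23.9) / 13 = 21.7154
Moving ranges: 2.4, 0.7, 5.0, 6.5, 4.5, 2.2, 0.8, 2.0, 1.2, 2.4, 3.7, 7.5; M̄R̄ = 38.9000 / 12 = 3.2417
UCL = X̄ + 3·M̄R̄/d₂ = 21.7154 + 3 × 3.2417 / 1.128 = 30.3368

30.337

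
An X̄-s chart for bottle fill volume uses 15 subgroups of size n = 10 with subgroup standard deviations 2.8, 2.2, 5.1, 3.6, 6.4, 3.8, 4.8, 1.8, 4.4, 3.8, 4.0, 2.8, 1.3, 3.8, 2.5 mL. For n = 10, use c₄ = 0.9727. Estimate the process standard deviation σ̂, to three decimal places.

3.639

s̄ = (2.8 + 2.2 + 5.1 + 3.6 + 6.4 + 3.8 + 4.8 + 1.8 + 4.4 + 3.8 + 4.0 + 2.8 + 1.3 + 3.8 + 2.5) / 15 = 3.5400
σ̂ = s̄ / c₄ = 3.5400 / 0.9727 = 3.6394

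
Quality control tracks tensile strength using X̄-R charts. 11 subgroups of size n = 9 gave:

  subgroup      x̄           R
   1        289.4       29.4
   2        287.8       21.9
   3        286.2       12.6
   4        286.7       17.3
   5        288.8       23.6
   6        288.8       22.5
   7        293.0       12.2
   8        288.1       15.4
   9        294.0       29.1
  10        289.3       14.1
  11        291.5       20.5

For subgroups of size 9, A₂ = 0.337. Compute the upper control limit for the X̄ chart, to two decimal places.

296.12

X̄̄ = (289.4 + 287.8 + 286.2 + 286.7 + 288.8 + 288.8 + 293.0 + 288.1 + 294.0 + 289.3 + 291.5) / 11 = 3183.6000 / 11 = 289.4182
R̄ = (29.4 + 21.9 + 12.6 + 17.3 + 23.6 + 22.5 + 12.2 + 15.4 + 29.1 + 14.1 + 20.5) / 11 = 218.6000 / 11 = 19.8727
UCL = X̄̄ + A₂·R̄ = 289.4182 + 0.337 × 19.8727 = 296.1153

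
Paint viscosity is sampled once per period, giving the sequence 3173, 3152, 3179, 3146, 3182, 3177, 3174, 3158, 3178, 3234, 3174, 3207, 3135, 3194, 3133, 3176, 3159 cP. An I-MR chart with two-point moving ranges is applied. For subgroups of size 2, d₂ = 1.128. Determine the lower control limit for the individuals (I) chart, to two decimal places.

X̄ = (3173 + 3152 + 3179 + 3146 + 3182 + 3177 + 3174 + 3158 + 3178 + 3234 + 3174 + 3207 + 3135 + 3194 + 3133 + 3176 + 3159) / 17 = 3172.4118
Moving ranges: 21, 27, 33, 36, 5, 3, 16, 20, 56, 60, 33, 72, 59, 61, 43, 17; M̄R̄ = 562.0000 / 16 = 35.1250
LCL = X̄ − 3·M̄R̄/d₂ = 3172.4118 − 3 × 35.1250 / 1.128 = 3078.9942

3078.99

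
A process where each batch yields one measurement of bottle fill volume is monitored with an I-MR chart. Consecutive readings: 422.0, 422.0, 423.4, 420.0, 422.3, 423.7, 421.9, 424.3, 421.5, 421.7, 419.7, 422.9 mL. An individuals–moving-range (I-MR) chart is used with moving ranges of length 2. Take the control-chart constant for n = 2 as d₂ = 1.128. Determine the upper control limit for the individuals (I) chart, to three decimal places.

427.170

X̄ = (422.0 + 422.0 + 423.4 + 420.0 + 422.3 + 423.7 + 421.9 + 424.3 + 421.5 + 421.7 + 419.7 + 422.9) / 12 = 422.1167
Moving ranges: 0.0, 1.4, 3.4, 2.3, 1.4, 1.8, 2.4, 2.8, 0.2, 2.0, 3.2; M̄R̄ = 20.9000 / 11 = 1.9000
UCL = X̄ + 3·M̄R̄/d₂ = 422.1167 + 3 × 1.9000 / 1.128 = 427.1699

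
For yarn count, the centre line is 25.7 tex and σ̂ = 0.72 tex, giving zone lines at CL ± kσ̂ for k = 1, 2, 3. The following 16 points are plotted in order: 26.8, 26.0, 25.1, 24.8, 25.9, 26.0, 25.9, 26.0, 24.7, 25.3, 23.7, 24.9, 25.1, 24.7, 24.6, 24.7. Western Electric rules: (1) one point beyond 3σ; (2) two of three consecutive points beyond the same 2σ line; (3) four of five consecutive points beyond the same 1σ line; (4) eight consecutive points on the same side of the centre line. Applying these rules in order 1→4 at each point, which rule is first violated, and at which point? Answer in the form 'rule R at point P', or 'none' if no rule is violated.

rule 3 at point 15

Zone of each point (C = within 1σ̂, B = 1σ̂–2σ̂, A = 2σ̂–3σ̂, * = beyond 3σ̂; sign = side of CL): 1:+B, 2:+C, 3:-C, 4:-B, 5:+C, 6:+C, 7:+C, 8:+C, 9:-B, 10:-C, 11:-A, 12:-B, 13:-C, 14:-B, 15:-B, 16:-B
Rule 3 (four of five consecutive points beyond the same 1σ limit) is satisfied at point 15.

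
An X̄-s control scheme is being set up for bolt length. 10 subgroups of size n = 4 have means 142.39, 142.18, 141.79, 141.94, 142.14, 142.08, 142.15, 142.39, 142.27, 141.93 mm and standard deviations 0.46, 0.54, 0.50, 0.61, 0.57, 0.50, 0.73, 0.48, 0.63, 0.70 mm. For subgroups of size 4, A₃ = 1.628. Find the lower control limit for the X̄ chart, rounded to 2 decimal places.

X̄̄ = (142.39 + 142.18 + 141.79 + 141.94 + 142.14 + 142.08 + 142.15 + 142.39 + 142.27 + 141.93) / 10 = 142.1260
s̄ = (0.46 + 0.54 + 0.50 + 0.61 + 0.57 + 0.50 + 0.73 + 0.48 + 0.63 + 0.70) / 10 = 0.5720
LCL = X̄̄ − A₃·s̄ = 142.1260 − 1.628 × 0.5720 = 141.1948

141.19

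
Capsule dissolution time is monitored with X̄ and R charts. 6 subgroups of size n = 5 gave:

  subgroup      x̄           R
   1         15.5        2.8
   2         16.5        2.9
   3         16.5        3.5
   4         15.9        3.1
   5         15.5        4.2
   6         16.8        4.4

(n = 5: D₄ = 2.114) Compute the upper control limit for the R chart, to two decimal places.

R̄ = (2.8 + 2.9 + 3.5 + 3.1 + 4.2 + 4.4) / 6 = 20.9000 / 6 = 3.4833
UCL_R = D₄·R̄ = 2.114 × 3.4833 = 7.3638

7.36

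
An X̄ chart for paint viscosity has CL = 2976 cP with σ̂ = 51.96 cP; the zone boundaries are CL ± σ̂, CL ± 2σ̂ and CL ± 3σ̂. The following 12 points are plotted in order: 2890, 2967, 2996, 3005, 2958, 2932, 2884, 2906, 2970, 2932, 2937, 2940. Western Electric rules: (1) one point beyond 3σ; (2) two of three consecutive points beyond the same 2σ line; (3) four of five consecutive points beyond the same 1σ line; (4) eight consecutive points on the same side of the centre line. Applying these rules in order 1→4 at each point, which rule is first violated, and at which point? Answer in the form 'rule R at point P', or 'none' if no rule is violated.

rule 4 at point 12

Zone of each point (C = within 1σ̂, B = 1σ̂–2σ̂, A = 2σ̂–3σ̂, * = beyond 3σ̂; sign = side of CL): 1:-B, 2:-C, 3:+C, 4:+C, 5:-C, 6:-C, 7:-B, 8:-B, 9:-C, 10:-C, 11:-C, 12:-C
Rule 4 (eight consecutive points on the same side of the centre line) is satisfied at point 12.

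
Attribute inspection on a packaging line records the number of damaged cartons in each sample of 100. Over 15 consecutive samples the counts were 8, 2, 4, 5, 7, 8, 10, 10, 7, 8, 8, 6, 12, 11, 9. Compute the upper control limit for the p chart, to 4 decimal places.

p̄ = Σdᵢ / (k·n) = 115 / (15 × 100) = 0.07667
UCL = p̄ + 3·√(p̄(1−p̄)/n) = 0.07667 + 3 × √(0.07667×0.92333/100) = 0.07667 + 3 × 0.02661 = 0.15649

0.1565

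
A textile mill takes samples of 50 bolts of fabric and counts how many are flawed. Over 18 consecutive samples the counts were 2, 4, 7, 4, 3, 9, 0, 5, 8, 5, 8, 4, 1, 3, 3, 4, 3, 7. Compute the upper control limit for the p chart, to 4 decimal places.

0.2096

p̄ = Σdᵢ / (k·n) = 80 / (18 × 50) = 0.08889
UCL = p̄ + 3·√(p̄(1−p̄)/n) = 0.08889 + 3 × √(0.08889×0.91111/50) = 0.08889 + 3 × 0.04025 = 0.20963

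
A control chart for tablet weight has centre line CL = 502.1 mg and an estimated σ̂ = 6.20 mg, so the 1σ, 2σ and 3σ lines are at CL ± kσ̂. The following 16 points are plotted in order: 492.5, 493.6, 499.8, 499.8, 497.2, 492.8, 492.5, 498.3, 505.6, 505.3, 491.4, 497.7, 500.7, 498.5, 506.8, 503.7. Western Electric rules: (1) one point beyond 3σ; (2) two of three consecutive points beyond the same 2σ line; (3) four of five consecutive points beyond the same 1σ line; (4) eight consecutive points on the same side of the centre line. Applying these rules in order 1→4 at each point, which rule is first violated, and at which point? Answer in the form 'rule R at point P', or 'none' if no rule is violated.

Zone of each point (C = within 1σ̂, B = 1σ̂–2σ̂, A = 2σ̂–3σ̂, * = beyond 3σ̂; sign = side of CL): 1:-B, 2:-B, 3:-C, 4:-C, 5:-C, 6:-B, 7:-B, 8:-C, 9:+C, 10:+C, 11:-B, 12:-C, 13:-C, 14:-C, 15:+C, 16:+C
Rule 4 (eight consecutive points on the same side of the centre line) is satisfied at point 8.

rule 4 at point 8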